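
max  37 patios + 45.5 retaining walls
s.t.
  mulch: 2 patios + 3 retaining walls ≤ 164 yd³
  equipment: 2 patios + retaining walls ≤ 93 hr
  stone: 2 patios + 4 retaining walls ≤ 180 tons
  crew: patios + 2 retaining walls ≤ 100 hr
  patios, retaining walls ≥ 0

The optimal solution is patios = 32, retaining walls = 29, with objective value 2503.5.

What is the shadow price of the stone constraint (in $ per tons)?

Binding: equipment and stone. Non-binding: mulch (13 unused), crew (10 unused).
By complementary slackness, y = 0 for the non-binding constraints.
The binding rows give the dual system: 2·y_equipment + 2·y_stone = 37 and 1·y_equipment + 4·y_stone = 45.5.
→ y_equipment = 9.5 and y_stone = 9.
Shadow price of stone = 9.

9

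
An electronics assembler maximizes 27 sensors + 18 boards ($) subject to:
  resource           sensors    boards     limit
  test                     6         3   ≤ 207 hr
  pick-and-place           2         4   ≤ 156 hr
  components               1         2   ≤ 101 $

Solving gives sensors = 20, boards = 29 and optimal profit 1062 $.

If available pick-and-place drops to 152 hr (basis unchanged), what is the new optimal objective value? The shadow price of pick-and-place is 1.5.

1056

Δb = -4, so new z* = 1062 + (1.5)·(-4) = 1062 − 6 = 1056.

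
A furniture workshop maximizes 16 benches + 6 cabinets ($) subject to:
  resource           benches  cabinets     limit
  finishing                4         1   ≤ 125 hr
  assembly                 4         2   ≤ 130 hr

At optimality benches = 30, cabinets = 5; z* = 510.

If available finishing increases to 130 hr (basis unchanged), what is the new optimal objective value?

520

Both finishing and assembly are binding at x*.
Dual feasibility on the basic columns requires 4·y_finishing + 4·y_assembly = 16, 1·y_finishing + 2·y_assembly = 6.
→ y_finishing = 2 and y_assembly = 2.
Δz = y_finishing·Δb = 2 × (5) = 10, so new z* = 510 + 10 = 520.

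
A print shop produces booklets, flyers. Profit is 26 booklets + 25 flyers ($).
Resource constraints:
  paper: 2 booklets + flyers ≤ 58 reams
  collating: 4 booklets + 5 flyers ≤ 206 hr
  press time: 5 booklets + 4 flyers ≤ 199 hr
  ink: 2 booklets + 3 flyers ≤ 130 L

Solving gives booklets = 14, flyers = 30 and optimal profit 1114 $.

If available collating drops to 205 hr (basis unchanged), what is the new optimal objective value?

Check each constraint at x*: paper 58/58 (tight); collating 206/206 (tight); press time 190/199 (slack 9); ink 118/130 (slack 12).
By complementary slackness, y = 0 for the non-binding constraints.
From A_Bᵀ y = c: 2·y_paper + 4·y_collating = 26; 1·y_paper + 5·y_collating = 25.
→ y_paper = 5 and y_collating = 4.
Δz = y_collating·Δb = 4 × (-1) = -4, so new z* = 1114 − 4 = 1110.

1110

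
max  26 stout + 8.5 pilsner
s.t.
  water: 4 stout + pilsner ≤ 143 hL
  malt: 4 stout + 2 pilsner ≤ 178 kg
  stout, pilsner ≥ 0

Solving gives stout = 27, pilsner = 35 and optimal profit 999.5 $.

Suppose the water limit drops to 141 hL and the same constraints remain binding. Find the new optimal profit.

990.5

At the optimum: water uses 143 of 143 (binding); malt uses 178 of 178 (binding).
From A_Bᵀ y = c: 4·y_water + 4·y_malt = 26; 1·y_water + 2·y_malt = 8.5.
→ y_water = 4.5 and y_malt = 2.
Δz = y_water·Δb = 4.5 × (-2) = -9, so new z* = 999.5 − 9 = 990.5.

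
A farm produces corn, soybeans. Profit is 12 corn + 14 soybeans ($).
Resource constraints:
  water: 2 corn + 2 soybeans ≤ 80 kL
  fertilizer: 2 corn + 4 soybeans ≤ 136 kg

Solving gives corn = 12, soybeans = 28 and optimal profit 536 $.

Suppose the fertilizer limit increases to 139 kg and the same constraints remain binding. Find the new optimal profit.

539

At the optimum: water uses 80 of 80 (binding); fertilizer uses 136 of 136 (binding).
Dual feasibility on the basic columns requires 2·y_water + 2·y_fertilizer = 12, 2·y_water + 4·y_fertilizer = 14.
Solving: y_water = 5, y_fertilizer = 1.
Δz = y_fertilizer·Δb = 1 × (3) = 3, so new z* = 536 + 3 = 539.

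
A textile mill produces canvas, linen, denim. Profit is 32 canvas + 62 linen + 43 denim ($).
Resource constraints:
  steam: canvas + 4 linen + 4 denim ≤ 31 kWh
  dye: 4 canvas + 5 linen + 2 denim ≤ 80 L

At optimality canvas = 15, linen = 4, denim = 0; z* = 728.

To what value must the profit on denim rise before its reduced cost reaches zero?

44

Check each constraint at x*: steam 31/31 (tight); dye 80/80 (tight).
Dual feasibility on the basic columns requires 1·y_steam + 4·y_dye = 32, 4·y_steam + 5·y_dye = 62.
This yields shadow prices y_steam = 8, y_dye = 6.
denim enters the basis when its profit ≥ yᵀa₃ = 8·4 + 6·2 = 44.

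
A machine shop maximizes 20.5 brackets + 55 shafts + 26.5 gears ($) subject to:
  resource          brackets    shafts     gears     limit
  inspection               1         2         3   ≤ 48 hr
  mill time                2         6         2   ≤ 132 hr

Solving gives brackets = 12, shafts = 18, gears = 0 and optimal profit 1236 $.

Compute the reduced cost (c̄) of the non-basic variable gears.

-7

Check each constraint at x*: inspection 48/48 (tight); mill time 132/132 (tight).
From A_Bᵀ y = c: 1·y_inspection + 2·y_mill time = 20.5; 2·y_inspection + 6·y_mill time = 55.
This yields shadow prices y_inspection = 6.5, y_mill time = 7.
Reduced cost of gears: c₃ − yᵀa₃ = 26.5 − (6.5·3 + 7·2) = 26.5 − 33.5 = -7.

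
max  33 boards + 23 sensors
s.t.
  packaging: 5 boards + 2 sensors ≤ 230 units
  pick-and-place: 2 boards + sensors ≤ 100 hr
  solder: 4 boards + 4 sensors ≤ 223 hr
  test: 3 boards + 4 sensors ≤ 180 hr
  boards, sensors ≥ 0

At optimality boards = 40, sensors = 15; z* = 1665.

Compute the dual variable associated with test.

3.5

At the optimum: packaging uses 230 of 230 (binding); pick-and-place uses 95 of 100 (slack = 5); solder uses 220 of 223 (slack = 3); test uses 180 of 180 (binding).
Slack constraints have shadow price 0 (complementary slackness).
The binding rows give the dual system: 5·y_packaging + 3·y_test = 33 and 2·y_packaging + 4·y_test = 23.
This yields shadow prices y_packaging = 4.5, y_test = 3.5.
Shadow price of test = 3.5.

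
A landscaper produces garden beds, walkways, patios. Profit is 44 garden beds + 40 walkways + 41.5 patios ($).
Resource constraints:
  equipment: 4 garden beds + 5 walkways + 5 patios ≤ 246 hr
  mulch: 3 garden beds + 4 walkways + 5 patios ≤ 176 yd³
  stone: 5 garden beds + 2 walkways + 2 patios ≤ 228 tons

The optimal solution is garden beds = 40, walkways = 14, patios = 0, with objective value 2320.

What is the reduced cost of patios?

Binding: mulch and stone. Non-binding: equipment (16 unused).
By complementary slackness, y = 0 for the non-binding constraint.
The binding rows give the dual system: 3·y_mulch + 5·y_stone = 44 and 4·y_mulch + 2·y_stone = 40.
This yields shadow prices y_mulch = 8, y_stone = 4.
Reduced cost of patios: c₃ − yᵀa₃ = 41.5 − (8·5 + 4·2) = 41.5 − 48 = -6.5.

-6.5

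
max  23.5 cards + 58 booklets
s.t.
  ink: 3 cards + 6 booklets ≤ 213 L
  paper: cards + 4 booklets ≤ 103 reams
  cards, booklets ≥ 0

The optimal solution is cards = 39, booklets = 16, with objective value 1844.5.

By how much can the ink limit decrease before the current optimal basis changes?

Binding constraints: ink, paper. The basis is B = [[3,6],[1,4]] with det 6.
Per unit decrease in ink, x* moves by d = (-0.6667, 0.1667).
The basis stays optimal until cards reaches 0; allowable decrease = 58.5 L.

58.5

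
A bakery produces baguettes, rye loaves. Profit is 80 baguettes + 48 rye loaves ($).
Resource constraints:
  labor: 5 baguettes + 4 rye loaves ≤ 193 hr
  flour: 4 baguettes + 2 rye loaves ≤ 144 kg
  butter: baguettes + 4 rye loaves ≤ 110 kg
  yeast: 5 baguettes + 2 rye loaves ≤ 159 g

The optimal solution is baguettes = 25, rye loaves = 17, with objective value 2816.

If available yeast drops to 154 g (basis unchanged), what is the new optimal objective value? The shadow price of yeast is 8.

Δb = -5, so new z* = 2816 + (8)·(-5) = 2816 − 40 = 2776.

2776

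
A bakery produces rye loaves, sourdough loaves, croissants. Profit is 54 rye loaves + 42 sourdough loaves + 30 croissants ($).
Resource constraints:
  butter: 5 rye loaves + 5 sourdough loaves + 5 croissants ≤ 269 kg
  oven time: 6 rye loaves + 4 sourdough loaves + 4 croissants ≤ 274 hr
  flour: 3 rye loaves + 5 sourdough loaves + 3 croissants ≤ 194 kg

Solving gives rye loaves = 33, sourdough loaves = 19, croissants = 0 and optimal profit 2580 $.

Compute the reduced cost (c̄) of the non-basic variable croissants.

Binding: oven time and flour. Non-binding: butter (9 unused).
Slack constraints have shadow price 0 (complementary slackness).
The binding rows give the dual system: 6·y_oven time + 3·y_flour = 54 and 4·y_oven time + 5·y_flour = 42.
This yields shadow prices y_oven time = 8, y_flour = 2.
Reduced cost of croissants: c₃ − yᵀa₃ = 30 − (8·4 + 2·3) = 30 − 38 = -8.

-8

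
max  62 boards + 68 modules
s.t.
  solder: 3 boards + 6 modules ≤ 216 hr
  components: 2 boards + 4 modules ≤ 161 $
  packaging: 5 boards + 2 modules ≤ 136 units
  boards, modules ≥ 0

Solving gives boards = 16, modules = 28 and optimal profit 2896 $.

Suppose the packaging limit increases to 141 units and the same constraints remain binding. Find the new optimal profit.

2931

At the optimum: solder uses 216 of 216 (binding); components uses 144 of 161 (slack = 17); packaging uses 136 of 136 (binding).
Since components is not tight, its dual is 0.
From A_Bᵀ y = c: 3·y_solder + 5·y_packaging = 62; 6·y_solder + 2·y_packaging = 68.
→ y_solder = 9 and y_packaging = 7.
Δz = y_packaging·Δb = 7 × (5) = 35, so new z* = 2896 + 35 = 2931.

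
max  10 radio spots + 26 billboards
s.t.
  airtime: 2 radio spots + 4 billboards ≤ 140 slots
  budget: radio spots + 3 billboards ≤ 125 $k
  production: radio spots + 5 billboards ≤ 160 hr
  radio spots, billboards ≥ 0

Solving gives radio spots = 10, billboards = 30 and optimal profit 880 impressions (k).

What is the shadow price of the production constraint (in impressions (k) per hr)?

2

At the optimum: airtime uses 140 of 140 (binding); budget uses 100 of 125 (slack = 25); production uses 160 of 160 (binding).
By complementary slackness, y = 0 for the non-binding constraint.
The binding rows give the dual system: 2·y_airtime + 1·y_production = 10 and 4·y_airtime + 5·y_production = 26.
→ y_airtime = 4 and y_production = 2.
Shadow price of production = 2.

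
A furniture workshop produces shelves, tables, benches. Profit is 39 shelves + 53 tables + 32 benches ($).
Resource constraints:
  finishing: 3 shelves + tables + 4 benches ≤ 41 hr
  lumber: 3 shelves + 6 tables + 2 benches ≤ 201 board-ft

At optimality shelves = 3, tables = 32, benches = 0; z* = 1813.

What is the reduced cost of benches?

-4

Both finishing and lumber are binding at x*.
The binding rows give the dual system: 3·y_finishing + 3·y_lumber = 39 and 1·y_finishing + 6·y_lumber = 53.
This yields shadow prices y_finishing = 5, y_lumber = 8.
Reduced cost of benches: c₃ − yᵀa₃ = 32 − (5·4 + 8·2) = 32 − 36 = -4.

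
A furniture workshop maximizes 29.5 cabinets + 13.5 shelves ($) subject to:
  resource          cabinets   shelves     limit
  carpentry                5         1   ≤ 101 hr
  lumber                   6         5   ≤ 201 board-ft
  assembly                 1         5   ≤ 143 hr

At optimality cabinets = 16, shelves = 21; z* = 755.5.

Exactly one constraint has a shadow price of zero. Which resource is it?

carpentry: 101/101 (binding)
lumber: 201/201 (binding)
assembly: 121/143 (slack 22)
By complementary slackness, a constraint with positive slack has shadow price 0 → assembly.

assembly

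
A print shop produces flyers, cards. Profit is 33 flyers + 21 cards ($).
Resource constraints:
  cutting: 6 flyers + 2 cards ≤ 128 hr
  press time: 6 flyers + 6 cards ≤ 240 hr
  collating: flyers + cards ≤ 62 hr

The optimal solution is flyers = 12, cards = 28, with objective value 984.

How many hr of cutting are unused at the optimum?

cutting used = 6·12 + 2·28 = 128; slack = 128 − 128 = 0.

0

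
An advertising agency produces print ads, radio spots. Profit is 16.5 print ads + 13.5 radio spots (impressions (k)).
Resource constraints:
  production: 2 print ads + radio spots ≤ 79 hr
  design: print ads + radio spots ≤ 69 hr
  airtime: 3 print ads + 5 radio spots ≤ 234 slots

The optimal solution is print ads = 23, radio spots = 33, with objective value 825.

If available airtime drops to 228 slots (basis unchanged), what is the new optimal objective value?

816

Check each constraint at x*: production 79/79 (tight); design 56/69 (slack 13); airtime 234/234 (tight).
Slack constraints have shadow price 0 (complementary slackness).
From A_Bᵀ y = c: 2·y_production + 3·y_airtime = 16.5; 1·y_production + 5·y_airtime = 13.5.
→ y_production = 6 and y_airtime = 1.5.
Δz = y_airtime·Δb = 1.5 × (-6) = -9, so new z* = 825 − 9 = 816.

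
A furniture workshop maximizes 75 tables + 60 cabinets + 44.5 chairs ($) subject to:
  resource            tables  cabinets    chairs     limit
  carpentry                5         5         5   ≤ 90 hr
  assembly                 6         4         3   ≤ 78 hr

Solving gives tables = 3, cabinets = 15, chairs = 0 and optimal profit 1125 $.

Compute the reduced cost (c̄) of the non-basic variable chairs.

-8

Both carpentry and assembly are binding at x*.
Dual feasibility on the basic columns requires 5·y_carpentry + 6·y_assembly = 75, 5·y_carpentry + 4·y_assembly = 60.
→ y_carpentry = 6 and y_assembly = 7.5.
Reduced cost of chairs: c₃ − yᵀa₃ = 44.5 − (6·5 + 7.5·3) = 44.5 − 52.5 = -8.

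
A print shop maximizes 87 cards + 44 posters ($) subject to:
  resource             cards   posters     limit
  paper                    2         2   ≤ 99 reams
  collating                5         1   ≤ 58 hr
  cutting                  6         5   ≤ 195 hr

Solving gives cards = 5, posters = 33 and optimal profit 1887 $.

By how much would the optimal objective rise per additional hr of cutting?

7

Check each constraint at x*: paper 76/99 (slack 23); collating 58/58 (tight); cutting 195/195 (tight).
By complementary slackness, y = 0 for the non-binding constraint.
Dual feasibility on the basic columns requires 5·y_collating + 6·y_cutting = 87, 1·y_collating + 5·y_cutting = 44.
This yields shadow prices y_collating = 9, y_cutting = 7.
Shadow price of cutting = 7.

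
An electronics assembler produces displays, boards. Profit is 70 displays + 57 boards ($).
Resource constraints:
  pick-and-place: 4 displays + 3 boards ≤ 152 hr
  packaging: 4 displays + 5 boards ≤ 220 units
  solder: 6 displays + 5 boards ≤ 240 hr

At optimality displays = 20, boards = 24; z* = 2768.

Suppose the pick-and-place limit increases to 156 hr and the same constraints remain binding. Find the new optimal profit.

Binding: pick-and-place and solder. Non-binding: packaging (20 unused).
By complementary slackness, y = 0 for the non-binding constraint.
The binding rows give the dual system: 4·y_pick-and-place + 6·y_solder = 70 and 3·y_pick-and-place + 5·y_solder = 57.
→ y_pick-and-place = 4 and y_solder = 9.
Δz = y_pick-and-place·Δb = 4 × (4) = 16, so new z* = 2768 + 16 = 2784.

2784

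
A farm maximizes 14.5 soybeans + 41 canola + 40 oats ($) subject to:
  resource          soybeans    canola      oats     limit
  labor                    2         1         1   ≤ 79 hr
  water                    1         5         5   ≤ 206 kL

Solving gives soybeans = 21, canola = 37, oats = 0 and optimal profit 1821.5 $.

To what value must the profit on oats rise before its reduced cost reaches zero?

41

Both labor and water are binding at x*.
Dual feasibility on the basic columns requires 2·y_labor + 1·y_water = 14.5, 1·y_labor + 5·y_water = 41.
Solving: y_labor = 3.5, y_water = 7.5.
oats enters the basis when its profit ≥ yᵀa₃ = 3.5·1 + 7.5·5 = 41.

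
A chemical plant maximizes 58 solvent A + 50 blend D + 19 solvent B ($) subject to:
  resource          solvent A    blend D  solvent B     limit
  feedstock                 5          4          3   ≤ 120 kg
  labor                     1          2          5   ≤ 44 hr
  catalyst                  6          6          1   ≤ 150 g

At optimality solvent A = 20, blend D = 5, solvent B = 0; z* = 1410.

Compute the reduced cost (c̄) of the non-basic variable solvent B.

-8

Binding: feedstock and catalyst. Non-binding: labor (14 unused).
Since labor is not tight, its dual is 0.
Dual feasibility on the basic columns requires 5·y_feedstock + 6·y_catalyst = 58, 4·y_feedstock + 6·y_catalyst = 50.
Solving: y_feedstock = 8, y_catalyst = 3.
Reduced cost of solvent B: c₃ − yᵀa₃ = 19 − (8·3 + 3·1) = 19 − 27 = -8.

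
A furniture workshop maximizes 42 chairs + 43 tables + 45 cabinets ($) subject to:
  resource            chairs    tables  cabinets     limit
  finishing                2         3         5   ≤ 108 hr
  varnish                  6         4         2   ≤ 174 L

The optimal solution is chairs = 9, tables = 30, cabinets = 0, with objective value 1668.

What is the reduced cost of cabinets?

At the optimum: finishing uses 108 of 108 (binding); varnish uses 174 of 174 (binding).
Dual feasibility on the basic columns requires 2·y_finishing + 6·y_varnish = 42, 3·y_finishing + 4·y_varnish = 43.
→ y_finishing = 9 and y_varnish = 4.
Reduced cost of cabinets: c₃ − yᵀa₃ = 45 − (9·5 + 4·2) = 45 − 53 = -8.

-8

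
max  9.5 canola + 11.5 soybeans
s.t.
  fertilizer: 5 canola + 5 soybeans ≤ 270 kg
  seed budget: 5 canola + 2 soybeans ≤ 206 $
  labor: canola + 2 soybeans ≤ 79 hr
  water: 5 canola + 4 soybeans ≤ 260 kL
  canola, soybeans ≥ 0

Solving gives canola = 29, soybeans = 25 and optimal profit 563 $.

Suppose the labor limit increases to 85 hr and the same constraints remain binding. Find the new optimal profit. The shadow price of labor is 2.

Δb = 6, so new z* = 563 + (2)·(6) = 563 + 12 = 575.

575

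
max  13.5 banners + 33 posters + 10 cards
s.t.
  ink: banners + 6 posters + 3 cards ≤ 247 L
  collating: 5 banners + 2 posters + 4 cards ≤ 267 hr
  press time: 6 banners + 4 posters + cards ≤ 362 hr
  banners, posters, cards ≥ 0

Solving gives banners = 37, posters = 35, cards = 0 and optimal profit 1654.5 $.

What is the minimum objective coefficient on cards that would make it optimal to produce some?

15

Check each constraint at x*: ink 247/247 (tight); collating 255/267 (slack 12); press time 362/362 (tight).
Since collating is not tight, its dual is 0.
The binding rows give the dual system: 1·y_ink + 6·y_press time = 13.5 and 6·y_ink + 4·y_press time = 33.
→ y_ink = 4.5 and y_press time = 1.5.
cards enters the basis when its profit ≥ yᵀa₃ = 4.5·3 + 1.5·1 = 15.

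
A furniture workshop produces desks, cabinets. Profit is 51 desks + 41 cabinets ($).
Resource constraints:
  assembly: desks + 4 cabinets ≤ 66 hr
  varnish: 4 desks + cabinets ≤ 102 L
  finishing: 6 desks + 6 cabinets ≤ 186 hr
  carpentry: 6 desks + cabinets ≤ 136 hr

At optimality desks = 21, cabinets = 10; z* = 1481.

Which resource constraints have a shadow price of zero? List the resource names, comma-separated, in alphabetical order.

assembly, varnish

assembly: 61/66 (slack 5)
varnish: 94/102 (slack 8)
finishing: 186/186 (binding)
carpentry: 136/136 (binding)
By complementary slackness, a constraint with positive slack has shadow price 0 → assembly, varnish.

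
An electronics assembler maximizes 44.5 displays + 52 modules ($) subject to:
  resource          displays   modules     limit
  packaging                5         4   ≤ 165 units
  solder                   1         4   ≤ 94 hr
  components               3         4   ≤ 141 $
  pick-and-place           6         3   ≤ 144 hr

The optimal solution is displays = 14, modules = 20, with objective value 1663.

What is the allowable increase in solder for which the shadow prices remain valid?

26.6

Binding constraints: solder, pick-and-place. The basis is B = [[1,4],[6,3]] with det -21.
Per unit increase in solder, x* moves by d = (-0.1429, 0.2857).
The basis stays optimal until components becomes binding; allowable increase = 26.6 hr.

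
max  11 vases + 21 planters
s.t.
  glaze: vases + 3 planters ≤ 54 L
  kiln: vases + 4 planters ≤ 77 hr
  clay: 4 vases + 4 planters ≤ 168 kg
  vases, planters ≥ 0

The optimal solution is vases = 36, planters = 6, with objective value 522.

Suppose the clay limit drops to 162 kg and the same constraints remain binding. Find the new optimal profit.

513

Check each constraint at x*: glaze 54/54 (tight); kiln 60/77 (slack 17); clay 168/168 (tight).
Since kiln is not tight, its dual is 0.
Dual feasibility on the basic columns requires 1·y_glaze + 4·y_clay = 11, 3·y_glaze + 4·y_clay = 21.
Solving: y_glaze = 5, y_clay = 1.5.
Δz = y_clay·Δb = 1.5 × (-6) = -9, so new z* = 522 − 9 = 513.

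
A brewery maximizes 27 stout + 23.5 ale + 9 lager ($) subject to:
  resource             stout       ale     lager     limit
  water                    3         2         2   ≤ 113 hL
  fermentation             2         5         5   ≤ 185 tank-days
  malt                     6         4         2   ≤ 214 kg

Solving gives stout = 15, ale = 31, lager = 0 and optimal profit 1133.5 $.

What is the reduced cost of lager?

At the optimum: water uses 107 of 113 (slack = 6); fermentation uses 185 of 185 (binding); malt uses 214 of 214 (binding).
Slack constraints have shadow price 0 (complementary slackness).
From A_Bᵀ y = c: 2·y_fermentation + 6·y_malt = 27; 5·y_fermentation + 4·y_malt = 23.5.
→ y_fermentation = 1.5 and y_malt = 4.
Reduced cost of lager: c₃ − yᵀa₃ = 9 − (1.5·5 + 4·2) = 9 − 15.5 = -6.5.

-6.5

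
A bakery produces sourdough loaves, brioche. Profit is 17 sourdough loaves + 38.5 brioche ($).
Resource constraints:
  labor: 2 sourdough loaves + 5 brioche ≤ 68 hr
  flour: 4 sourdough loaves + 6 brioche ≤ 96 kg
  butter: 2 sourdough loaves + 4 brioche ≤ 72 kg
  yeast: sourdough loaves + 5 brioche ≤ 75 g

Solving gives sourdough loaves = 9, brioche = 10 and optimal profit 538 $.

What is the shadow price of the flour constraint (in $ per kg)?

Binding: labor and flour. Non-binding: butter (14 unused), yeast (16 unused).
Slack constraints have shadow price 0 (complementary slackness).
From A_Bᵀ y = c: 2·y_labor + 4·y_flour = 17; 5·y_labor + 6·y_flour = 38.5.
→ y_labor = 6.5 and y_flour = 1.
Shadow price of flour = 1.

1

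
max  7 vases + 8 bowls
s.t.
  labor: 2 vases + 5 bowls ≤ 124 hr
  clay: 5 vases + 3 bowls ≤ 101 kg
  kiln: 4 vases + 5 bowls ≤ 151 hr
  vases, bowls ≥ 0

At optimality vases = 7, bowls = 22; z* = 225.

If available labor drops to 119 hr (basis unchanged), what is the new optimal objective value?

220

At the optimum: labor uses 124 of 124 (binding); clay uses 101 of 101 (binding); kiln uses 138 of 151 (slack = 13).
Since kiln is not tight, its dual is 0.
Dual feasibility on the basic columns requires 2·y_labor + 5·y_clay = 7, 5·y_labor + 3·y_clay = 8.
This yields shadow prices y_labor = 1, y_clay = 1.
Δz = y_labor·Δb = 1 × (-5) = -5, so new z* = 225 − 5 = 220.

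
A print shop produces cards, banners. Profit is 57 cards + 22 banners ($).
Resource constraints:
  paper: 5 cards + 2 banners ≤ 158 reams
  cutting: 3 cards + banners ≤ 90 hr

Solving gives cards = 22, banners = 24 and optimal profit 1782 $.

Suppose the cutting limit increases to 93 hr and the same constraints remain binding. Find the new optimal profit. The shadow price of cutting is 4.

1794

Δb = 3, so new z* = 1782 + (4)·(3) = 1782 + 12 = 1794.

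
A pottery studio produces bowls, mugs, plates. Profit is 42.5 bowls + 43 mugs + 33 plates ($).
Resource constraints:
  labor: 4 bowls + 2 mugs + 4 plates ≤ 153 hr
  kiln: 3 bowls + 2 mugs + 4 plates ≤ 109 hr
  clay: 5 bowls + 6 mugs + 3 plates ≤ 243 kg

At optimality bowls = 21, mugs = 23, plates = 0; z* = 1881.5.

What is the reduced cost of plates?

-3.5

Binding: kiln and clay. Non-binding: labor (23 unused).
Since labor is not tight, its dual is 0.
Dual feasibility on the basic columns requires 3·y_kiln + 5·y_clay = 42.5, 2·y_kiln + 6·y_clay = 43.
This yields shadow prices y_kiln = 5, y_clay = 5.5.
Reduced cost of plates: c₃ − yᵀa₃ = 33 − (5·4 + 5.5·3) = 33 − 36.5 = -3.5.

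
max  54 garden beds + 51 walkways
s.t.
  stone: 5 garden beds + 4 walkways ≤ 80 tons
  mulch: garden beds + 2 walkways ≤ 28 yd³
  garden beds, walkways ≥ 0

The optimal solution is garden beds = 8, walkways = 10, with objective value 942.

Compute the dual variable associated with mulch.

6.5

Check each constraint at x*: stone 80/80 (tight); mulch 28/28 (tight).
Dual feasibility on the basic columns requires 5·y_stone + 1·y_mulch = 54, 4·y_stone + 2·y_mulch = 51.
Solving: y_stone = 9.5, y_mulch = 6.5.
Shadow price of mulch = 6.5.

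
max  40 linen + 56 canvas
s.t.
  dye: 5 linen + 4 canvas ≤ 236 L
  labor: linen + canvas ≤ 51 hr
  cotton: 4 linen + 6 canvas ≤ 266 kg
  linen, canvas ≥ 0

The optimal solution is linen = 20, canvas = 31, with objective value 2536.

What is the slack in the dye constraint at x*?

dye used = 5·20 + 4·31 = 224; slack = 236 − 224 = 12.

12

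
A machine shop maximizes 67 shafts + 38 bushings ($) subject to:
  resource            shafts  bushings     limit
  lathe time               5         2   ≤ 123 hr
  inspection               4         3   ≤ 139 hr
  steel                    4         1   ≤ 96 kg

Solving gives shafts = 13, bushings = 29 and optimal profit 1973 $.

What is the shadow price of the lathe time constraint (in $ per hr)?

At the optimum: lathe time uses 123 of 123 (binding); inspection uses 139 of 139 (binding); steel uses 81 of 96 (slack = 15).
By complementary slackness, y = 0 for the non-binding constraint.
Dual feasibility on the basic columns requires 5·y_lathe time + 4·y_inspection = 67, 2·y_lathe time + 3·y_inspection = 38.
Solving: y_lathe time = 7, y_inspection = 8.
Shadow price of lathe time = 7.

7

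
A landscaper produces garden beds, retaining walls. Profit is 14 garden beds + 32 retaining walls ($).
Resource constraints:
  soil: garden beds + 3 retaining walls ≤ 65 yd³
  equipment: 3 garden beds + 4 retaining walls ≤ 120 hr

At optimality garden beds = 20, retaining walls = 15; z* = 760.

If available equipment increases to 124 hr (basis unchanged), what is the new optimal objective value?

768

Check each constraint at x*: soil 65/65 (tight); equipment 120/120 (tight).
From A_Bᵀ y = c: 1·y_soil + 3·y_equipment = 14; 3·y_soil + 4·y_equipment = 32.
Solving: y_soil = 8, y_equipment = 2.
Δz = y_equipment·Δb = 2 × (4) = 8, so new z* = 760 + 8 = 768.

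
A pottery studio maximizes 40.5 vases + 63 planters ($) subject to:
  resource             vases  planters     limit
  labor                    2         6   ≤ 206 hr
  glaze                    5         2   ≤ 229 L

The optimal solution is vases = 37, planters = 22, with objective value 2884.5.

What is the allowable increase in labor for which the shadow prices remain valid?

481

Binding constraints: labor, glaze. The basis is B = [[2,6],[5,2]] with det -26.
Per unit increase in labor, x* moves by d = (-0.0769, 0.1923).
The basis stays optimal until vases reaches 0; allowable increase = 481 hr.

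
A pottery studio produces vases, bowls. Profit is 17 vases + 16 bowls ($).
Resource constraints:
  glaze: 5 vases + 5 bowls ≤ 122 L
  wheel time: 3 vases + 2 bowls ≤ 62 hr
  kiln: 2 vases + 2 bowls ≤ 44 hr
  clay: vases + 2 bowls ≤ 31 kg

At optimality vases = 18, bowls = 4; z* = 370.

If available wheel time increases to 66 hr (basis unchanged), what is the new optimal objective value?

Binding: wheel time and kiln. Non-binding: glaze (12 unused), clay (5 unused).
By complementary slackness, y = 0 for the non-binding constraints.
From A_Bᵀ y = c: 3·y_wheel time + 2·y_kiln = 17; 2·y_wheel time + 2·y_kiln = 16.
→ y_wheel time = 1 and y_kiln = 7.
Δz = y_wheel time·Δb = 1 × (4) = 4, so new z* = 370 + 4 = 374.

374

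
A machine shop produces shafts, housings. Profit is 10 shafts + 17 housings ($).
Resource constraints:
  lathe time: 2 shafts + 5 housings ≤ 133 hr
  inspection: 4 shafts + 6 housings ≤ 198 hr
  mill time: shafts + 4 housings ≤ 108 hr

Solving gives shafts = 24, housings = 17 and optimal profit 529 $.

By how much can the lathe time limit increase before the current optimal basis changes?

Binding constraints: lathe time, inspection. The basis is B = [[2,5],[4,6]] with det -8.
Per unit increase in lathe time, x* moves by d = (-0.75, 0.5).
The basis stays optimal until mill time becomes binding; allowable increase = 12.8 hr.

12.8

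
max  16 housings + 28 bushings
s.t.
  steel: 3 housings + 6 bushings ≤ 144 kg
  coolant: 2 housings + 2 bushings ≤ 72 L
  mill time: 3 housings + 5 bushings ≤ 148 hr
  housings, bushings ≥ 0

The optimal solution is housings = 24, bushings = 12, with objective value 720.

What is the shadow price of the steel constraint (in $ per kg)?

At the optimum: steel uses 144 of 144 (binding); coolant uses 72 of 72 (binding); mill time uses 132 of 148 (slack = 16).
Since mill time is not tight, its dual is 0.
From A_Bᵀ y = c: 3·y_steel + 2·y_coolant = 16; 6·y_steel + 2·y_coolant = 28.
This yields shadow prices y_steel = 4, y_coolant = 2.
Shadow price of steel = 4.

4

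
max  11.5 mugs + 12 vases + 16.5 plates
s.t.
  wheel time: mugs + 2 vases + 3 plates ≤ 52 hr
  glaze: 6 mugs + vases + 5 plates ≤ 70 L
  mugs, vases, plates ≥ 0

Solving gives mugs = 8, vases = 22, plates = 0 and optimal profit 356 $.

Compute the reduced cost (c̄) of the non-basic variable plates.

Both wheel time and glaze are binding at x*.
The binding rows give the dual system: 1·y_wheel time + 6·y_glaze = 11.5 and 2·y_wheel time + 1·y_glaze = 12.
Solving: y_wheel time = 5.5, y_glaze = 1.
Reduced cost of plates: c₃ − yᵀa₃ = 16.5 − (5.5·3 + 1·5) = 16.5 − 21.5 = -5.

-5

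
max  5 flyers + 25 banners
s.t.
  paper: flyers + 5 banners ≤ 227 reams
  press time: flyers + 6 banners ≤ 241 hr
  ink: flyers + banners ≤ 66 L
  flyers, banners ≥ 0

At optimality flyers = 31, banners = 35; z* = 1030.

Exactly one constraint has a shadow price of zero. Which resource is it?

paper: 206/227 (slack 21)
press time: 241/241 (binding)
ink: 66/66 (binding)
By complementary slackness, a constraint with positive slack has shadow price 0 → paper.

paper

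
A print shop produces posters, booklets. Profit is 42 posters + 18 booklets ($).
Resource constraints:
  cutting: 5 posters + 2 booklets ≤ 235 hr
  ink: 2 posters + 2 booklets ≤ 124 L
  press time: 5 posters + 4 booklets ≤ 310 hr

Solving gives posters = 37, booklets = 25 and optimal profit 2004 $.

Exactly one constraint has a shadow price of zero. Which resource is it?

cutting: 235/235 (binding)
ink: 124/124 (binding)
press time: 285/310 (slack 25)
By complementary slackness, a constraint with positive slack has shadow price 0 → press time.

press time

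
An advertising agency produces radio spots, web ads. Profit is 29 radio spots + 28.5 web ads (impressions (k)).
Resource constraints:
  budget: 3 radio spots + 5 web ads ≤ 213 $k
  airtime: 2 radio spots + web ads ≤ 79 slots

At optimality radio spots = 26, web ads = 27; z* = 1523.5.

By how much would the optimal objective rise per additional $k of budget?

Check each constraint at x*: budget 213/213 (tight); airtime 79/79 (tight).
From A_Bᵀ y = c: 3·y_budget + 2·y_airtime = 29; 5·y_budget + 1·y_airtime = 28.5.
This yields shadow prices y_budget = 4, y_airtime = 8.5.
Shadow price of budget = 4.

4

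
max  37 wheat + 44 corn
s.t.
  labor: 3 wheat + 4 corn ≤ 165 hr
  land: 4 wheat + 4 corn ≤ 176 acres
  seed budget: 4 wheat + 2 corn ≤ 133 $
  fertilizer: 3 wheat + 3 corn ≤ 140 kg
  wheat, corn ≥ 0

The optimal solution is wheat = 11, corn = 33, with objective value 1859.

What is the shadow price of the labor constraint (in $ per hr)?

At the optimum: labor uses 165 of 165 (binding); land uses 176 of 176 (binding); seed budget uses 110 of 133 (slack = 23); fertilizer uses 132 of 140 (slack = 8).
Slack constraints have shadow price 0 (complementary slackness).
From A_Bᵀ y = c: 3·y_labor + 4·y_land = 37; 4·y_labor + 4·y_land = 44.
This yields shadow prices y_labor = 7, y_land = 4.
Shadow price of labor = 7.

7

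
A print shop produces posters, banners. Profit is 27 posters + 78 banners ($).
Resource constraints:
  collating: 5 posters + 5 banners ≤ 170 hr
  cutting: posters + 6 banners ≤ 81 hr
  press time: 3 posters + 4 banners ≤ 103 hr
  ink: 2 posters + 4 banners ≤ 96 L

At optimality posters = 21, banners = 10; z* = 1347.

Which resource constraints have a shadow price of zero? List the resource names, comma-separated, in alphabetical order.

collating, ink

collating: 155/170 (slack 15)
cutting: 81/81 (binding)
press time: 103/103 (binding)
ink: 82/96 (slack 14)
By complementary slackness, a constraint with positive slack has shadow price 0 → collating, ink.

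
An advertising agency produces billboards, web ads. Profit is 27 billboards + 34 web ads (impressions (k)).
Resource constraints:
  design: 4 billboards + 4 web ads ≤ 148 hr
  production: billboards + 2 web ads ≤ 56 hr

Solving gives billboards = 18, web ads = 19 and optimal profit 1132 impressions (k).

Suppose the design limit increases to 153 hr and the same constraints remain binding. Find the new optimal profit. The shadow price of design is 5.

Δb = 5, so new z* = 1132 + (5)·(5) = 1132 + 25 = 1157.

1157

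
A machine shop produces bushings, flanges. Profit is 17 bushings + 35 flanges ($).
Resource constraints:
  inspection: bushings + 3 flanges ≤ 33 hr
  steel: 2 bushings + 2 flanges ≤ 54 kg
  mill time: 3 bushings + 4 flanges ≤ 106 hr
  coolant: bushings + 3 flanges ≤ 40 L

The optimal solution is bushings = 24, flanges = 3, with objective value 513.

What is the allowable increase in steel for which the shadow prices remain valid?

12

Binding constraints: inspection, steel. The basis is B = [[1,3],[2,2]] with det -4.
Per unit increase in steel, x* moves by d = (0.75, -0.25).
The basis stays optimal until flanges reaches 0; allowable increase = 12 kg.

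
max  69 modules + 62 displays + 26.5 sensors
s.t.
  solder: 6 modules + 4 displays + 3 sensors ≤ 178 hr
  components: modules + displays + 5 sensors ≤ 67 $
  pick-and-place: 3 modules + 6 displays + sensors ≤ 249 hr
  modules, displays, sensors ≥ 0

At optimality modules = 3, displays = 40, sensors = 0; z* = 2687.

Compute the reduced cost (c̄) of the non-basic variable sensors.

At the optimum: solder uses 178 of 178 (binding); components uses 43 of 67 (slack = 24); pick-and-place uses 249 of 249 (binding).
Slack constraints have shadow price 0 (complementary slackness).
Dual feasibility on the basic columns requires 6·y_solder + 3·y_pick-and-place = 69, 4·y_solder + 6·y_pick-and-place = 62.
This yields shadow prices y_solder = 9.5, y_pick-and-place = 4.
Reduced cost of sensors: c₃ − yᵀa₃ = 26.5 − (9.5·3 + 4·1) = 26.5 − 32.5 = -6.

-6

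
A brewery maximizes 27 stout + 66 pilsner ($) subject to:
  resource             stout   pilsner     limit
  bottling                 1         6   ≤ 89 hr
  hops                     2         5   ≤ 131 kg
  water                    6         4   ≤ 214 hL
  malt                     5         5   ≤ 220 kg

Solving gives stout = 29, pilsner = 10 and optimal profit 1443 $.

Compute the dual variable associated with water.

Binding: bottling and water. Non-binding: hops (23 unused), malt (25 unused).
Slack constraints have shadow price 0 (complementary slackness).
Dual feasibility on the basic columns requires 1·y_bottling + 6·y_water = 27, 6·y_bottling + 4·y_water = 66.
Solving: y_bottling = 9, y_water = 3.
Shadow price of water = 3.

3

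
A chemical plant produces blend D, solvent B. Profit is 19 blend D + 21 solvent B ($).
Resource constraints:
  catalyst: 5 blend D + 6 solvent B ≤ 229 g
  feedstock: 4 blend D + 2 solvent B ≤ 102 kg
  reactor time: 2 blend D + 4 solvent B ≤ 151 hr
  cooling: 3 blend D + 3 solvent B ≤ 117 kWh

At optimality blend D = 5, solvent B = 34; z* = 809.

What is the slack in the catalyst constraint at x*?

catalyst used = 5·5 + 6·34 = 229; slack = 229 − 229 = 0.

0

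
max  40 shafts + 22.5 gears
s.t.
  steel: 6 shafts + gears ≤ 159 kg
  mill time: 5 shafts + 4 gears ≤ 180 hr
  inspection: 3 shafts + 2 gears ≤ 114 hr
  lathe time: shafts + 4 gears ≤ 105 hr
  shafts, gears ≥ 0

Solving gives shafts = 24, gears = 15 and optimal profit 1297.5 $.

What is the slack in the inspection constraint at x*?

inspection used = 3·24 + 2·15 = 102; slack = 114 − 102 = 12.

12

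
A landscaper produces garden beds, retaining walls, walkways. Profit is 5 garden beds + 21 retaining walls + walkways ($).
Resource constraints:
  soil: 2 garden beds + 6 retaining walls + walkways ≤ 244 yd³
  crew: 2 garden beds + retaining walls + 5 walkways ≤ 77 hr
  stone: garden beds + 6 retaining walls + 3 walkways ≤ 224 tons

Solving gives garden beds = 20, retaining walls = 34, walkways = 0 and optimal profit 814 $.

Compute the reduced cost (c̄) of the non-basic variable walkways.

-6.5

Binding: soil and stone. Non-binding: crew (3 unused).
Slack constraints have shadow price 0 (complementary slackness).
Dual feasibility on the basic columns requires 2·y_soil + 1·y_stone = 5, 6·y_soil + 6·y_stone = 21.
This yields shadow prices y_soil = 1.5, y_stone = 2.
Reduced cost of walkways: c₃ − yᵀa₃ = 1 − (1.5·1 + 2·3) = 1 − 7.5 = -6.5.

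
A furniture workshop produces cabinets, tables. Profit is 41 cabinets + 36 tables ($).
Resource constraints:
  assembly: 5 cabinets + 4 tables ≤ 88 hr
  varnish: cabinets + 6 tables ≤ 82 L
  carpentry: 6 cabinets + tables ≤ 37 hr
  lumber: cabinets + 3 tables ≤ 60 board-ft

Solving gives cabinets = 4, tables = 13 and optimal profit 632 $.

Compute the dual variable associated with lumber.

Binding: varnish and carpentry. Non-binding: assembly (16 unused), lumber (17 unused).
Slack constraints have shadow price 0 (complementary slackness).
From A_Bᵀ y = c: 1·y_varnish + 6·y_carpentry = 41; 6·y_varnish + 1·y_carpentry = 36.
This yields shadow prices y_varnish = 5, y_carpentry = 6.
Shadow price of lumber = 0.

0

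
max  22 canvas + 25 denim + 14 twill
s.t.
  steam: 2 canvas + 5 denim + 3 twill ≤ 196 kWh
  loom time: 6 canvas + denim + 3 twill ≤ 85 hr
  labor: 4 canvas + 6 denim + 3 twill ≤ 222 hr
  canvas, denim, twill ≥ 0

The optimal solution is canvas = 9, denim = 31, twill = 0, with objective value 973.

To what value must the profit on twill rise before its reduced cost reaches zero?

Binding: loom time and labor. Non-binding: steam (23 unused).
By complementary slackness, y = 0 for the non-binding constraint.
The binding rows give the dual system: 6·y_loom time + 4·y_labor = 22 and 1·y_loom time + 6·y_labor = 25.
→ y_loom time = 1 and y_labor = 4.
twill enters the basis when its profit ≥ yᵀa₃ = 1·3 + 4·3 = 15.

15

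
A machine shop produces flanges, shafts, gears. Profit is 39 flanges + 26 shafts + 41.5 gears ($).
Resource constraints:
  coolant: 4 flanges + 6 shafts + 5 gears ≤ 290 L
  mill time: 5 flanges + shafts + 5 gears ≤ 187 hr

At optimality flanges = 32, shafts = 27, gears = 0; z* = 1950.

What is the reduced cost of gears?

Both coolant and mill time are binding at x*.
The binding rows give the dual system: 4·y_coolant + 5·y_mill time = 39 and 6·y_coolant + 1·y_mill time = 26.
This yields shadow prices y_coolant = 3.5, y_mill time = 5.
Reduced cost of gears: c₃ − yᵀa₃ = 41.5 − (3.5·5 + 5·5) = 41.5 − 42.5 = -1.

-1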